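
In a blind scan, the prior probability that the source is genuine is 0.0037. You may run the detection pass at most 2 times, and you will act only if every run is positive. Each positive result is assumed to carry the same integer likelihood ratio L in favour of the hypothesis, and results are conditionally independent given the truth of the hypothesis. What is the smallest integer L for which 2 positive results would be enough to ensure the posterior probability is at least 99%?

Prior odds = 0.0037/0.9963 = 37/9963.
Target odds = 0.99/0.01 = 99.
Need L² ≥ 99 ÷ (37/9963) = 986337/37.
163² = 26569 < 986337/37 ≤ 26896 = 164², so L = 164.

164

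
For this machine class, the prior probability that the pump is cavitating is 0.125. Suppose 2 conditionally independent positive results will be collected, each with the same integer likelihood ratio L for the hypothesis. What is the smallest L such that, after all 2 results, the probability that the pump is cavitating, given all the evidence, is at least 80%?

Prior odds = 0.125/0.875 = 1/7.
Target odds = 0.8/0.2 = 4.
Need L² ≥ 4 ÷ (1/7) = 28.
5² = 25 < 28 ≤ 36 = 6², so L = 6.

6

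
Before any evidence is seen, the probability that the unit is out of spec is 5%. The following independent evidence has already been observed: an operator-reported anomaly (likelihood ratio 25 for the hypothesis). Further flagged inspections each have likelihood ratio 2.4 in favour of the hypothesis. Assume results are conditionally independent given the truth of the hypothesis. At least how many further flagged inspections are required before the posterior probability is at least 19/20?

Prior odds = 0.05/0.95 = 1/19.
Bayes factor of the evidence already in hand = 25.
Odds after that evidence = (1/19) × 25 = 25/19.
Target odds = 0.95/0.05 = 19.
Need 2.4ⁿ ≥ 19 ÷ (25/19) = 14.44.
2.4³ = 13.824 falls short of 14.44 but 2.4⁴ = 33.1776 reaches it, so n = 4.

4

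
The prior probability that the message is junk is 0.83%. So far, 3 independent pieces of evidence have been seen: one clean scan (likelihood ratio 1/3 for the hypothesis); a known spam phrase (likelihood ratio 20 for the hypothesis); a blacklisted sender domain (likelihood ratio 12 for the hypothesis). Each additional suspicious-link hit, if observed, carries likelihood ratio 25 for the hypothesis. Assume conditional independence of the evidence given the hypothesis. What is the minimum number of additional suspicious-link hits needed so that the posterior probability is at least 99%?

2

Prior odds = 0.0083/0.9917 = 83/9917.
Combined Bayes factor of the evidence already in hand = (1/3) × 20 × 12 = 80.
Odds after that evidence = (83/9917) × 80 = 6640/9917.
Target odds = 0.99/0.01 = 99.
Need 25ⁿ ≥ 99 ÷ (6640/9917) = 981783/6640.
25¹ = 25 falls short of 981783/6640 but 25² = 625 reaches it, so n = 2.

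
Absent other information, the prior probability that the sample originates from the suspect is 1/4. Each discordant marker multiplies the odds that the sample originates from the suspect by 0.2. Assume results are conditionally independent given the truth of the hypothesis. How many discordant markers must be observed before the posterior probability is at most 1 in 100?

Prior odds: 0.25 ÷ 0.75 = 1/3.
Likelihood ratio per discordant marker = 0.2.
Target posterior odds = 0.01/0.99 = 1/99.
Require 0.2ⁿ ≤ 1/99 ÷ (1/3) = 1/33.
0.2² = 0.04 is still above 1/33 but 0.2³ = 0.008 is at or below it, so n = 3.

3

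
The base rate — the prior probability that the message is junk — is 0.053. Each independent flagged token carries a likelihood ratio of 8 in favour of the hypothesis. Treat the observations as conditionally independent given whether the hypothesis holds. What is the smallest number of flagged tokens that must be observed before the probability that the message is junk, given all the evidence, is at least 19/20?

3

Prior odds: 0.053 ÷ 0.947 = 53/947.
Likelihood ratio per flagged token = 8.
Target odds: 0.95 ÷ 0.05 = 19.
Need (53/947) × 8ⁿ ≥ 19, i.e. 8ⁿ ≥ 17993/53.
8² = 64 falls short of 17993/53 but 8³ = 512 reaches it, so n = 3.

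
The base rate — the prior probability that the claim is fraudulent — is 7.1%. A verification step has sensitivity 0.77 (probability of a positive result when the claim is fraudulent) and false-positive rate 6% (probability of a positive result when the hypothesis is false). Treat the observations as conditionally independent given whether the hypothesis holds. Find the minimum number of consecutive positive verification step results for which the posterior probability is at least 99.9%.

Prior odds = 0.071/0.929 = 71/929.
Likelihood ratio of a positive result = 0.77/0.06 = 77/6.
Target posterior odds = 0.999/0.001 = 999.
Need (71/929) × (77/6)ⁿ ≥ 999, i.e. (77/6)ⁿ ≥ 928071/71.
(77/6)³ = 456533/216 falls short of 928071/71 but (77/6)⁴ = 35153041/1296 reaches it, so n = 4.

4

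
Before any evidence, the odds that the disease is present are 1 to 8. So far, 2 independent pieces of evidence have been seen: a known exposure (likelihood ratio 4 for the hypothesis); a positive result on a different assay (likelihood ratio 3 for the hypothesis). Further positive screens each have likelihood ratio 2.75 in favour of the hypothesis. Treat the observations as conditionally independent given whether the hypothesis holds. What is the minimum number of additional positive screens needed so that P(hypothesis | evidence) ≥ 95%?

Prior odds = 0.125.
Combined Bayes factor of the evidence already in hand = 4 × 3 = 12.
Odds after that evidence = 0.125 × 12 = 1.5.
Target odds = 0.95/0.05 = 19.
Need 2.75ⁿ ≥ 19 ÷ 1.5 = 38/3.
2.75² = 7.5625 falls short of 38/3 but 2.75³ = 20.796875 reaches it, so n = 3.

3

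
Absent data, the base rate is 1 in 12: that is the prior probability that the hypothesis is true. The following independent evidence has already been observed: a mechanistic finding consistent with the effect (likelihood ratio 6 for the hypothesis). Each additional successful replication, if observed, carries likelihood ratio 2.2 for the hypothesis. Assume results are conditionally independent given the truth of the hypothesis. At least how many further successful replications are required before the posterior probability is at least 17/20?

Prior odds = (1/12)/(11/12) = 1/11.
Bayes factor of the evidence already in hand = 6.
Odds after that evidence = (1/11) × 6 = 6/11.
Target odds = 0.85/0.15 = 17/3.
Need 2.2ⁿ ≥ 17/3 ÷ (6/11) = 187/18.
2.2² = 4.84 falls short of 187/18 but 2.2³ = 10.648 reaches it, so n = 3.

3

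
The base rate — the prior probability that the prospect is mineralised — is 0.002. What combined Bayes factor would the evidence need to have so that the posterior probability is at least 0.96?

Prior odds = 0.002/0.998 = 1/499.
Target odds = 0.96/0.04 = 24.
Required Bayes factor = 24 ÷ (1/499) = 11976.

11976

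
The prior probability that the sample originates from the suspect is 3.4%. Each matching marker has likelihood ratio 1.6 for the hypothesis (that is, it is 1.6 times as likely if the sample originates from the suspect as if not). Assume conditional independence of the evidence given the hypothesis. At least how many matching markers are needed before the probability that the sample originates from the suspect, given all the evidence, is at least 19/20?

14

Prior odds: 0.034 ÷ 0.966 = 17/483.
Likelihood ratio per matching marker = 1.6.
Target posterior odds = 0.95/0.05 = 19.
Require 1.6ⁿ ≥ 19 ÷ (17/483) = 9177/17.
1.6¹³ ≈450.36 falls short of 9177/17 but 1.6¹⁴ ≈720.576 reaches it, so n = 14.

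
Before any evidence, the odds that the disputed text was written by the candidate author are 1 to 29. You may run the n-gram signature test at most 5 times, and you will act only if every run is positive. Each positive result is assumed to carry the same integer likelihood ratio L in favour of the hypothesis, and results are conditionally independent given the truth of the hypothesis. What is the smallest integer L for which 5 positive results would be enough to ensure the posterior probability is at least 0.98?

Prior odds = 1/29.
Target odds = 0.98/0.02 = 49.
Need L⁵ ≥ 49 ÷ (1/29) = 1421.
4⁵ = 1024 < 1421 ≤ 3125 = 5⁵, so L = 5.

5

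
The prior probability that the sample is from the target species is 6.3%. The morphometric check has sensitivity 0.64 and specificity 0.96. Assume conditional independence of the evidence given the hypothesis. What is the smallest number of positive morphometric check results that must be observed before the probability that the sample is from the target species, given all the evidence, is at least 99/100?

Prior odds = 0.063/0.937 = 63/937.
False-positive rate = 1 − 0.96 = 0.04; likelihood ratio of a positive = 0.64/0.04 = 16.
Target posterior odds = 0.99/0.01 = 99.
Need (63/937) × 16ⁿ ≥ 99, i.e. 16ⁿ ≥ 10307/7.
16² = 256 falls short of 10307/7 but 16³ = 4096 reaches it, so n = 3.

3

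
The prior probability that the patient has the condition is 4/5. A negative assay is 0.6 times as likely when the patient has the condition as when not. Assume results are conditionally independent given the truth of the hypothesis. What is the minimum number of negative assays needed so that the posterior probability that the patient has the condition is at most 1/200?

Prior odds = 0.8/0.2 = 4.
Likelihood ratio per negative assay = 0.6.
Target posterior odds = 0.005/0.995 = 1/199.
Need 4 × 0.6ⁿ ≤ 1/199, i.e. 0.6ⁿ ≤ 1/796.
0.6¹³ ≈0.00130607 is still above 1/796 but 0.6¹⁴ ≈0.000783642 is at or below it, so n = 14.

14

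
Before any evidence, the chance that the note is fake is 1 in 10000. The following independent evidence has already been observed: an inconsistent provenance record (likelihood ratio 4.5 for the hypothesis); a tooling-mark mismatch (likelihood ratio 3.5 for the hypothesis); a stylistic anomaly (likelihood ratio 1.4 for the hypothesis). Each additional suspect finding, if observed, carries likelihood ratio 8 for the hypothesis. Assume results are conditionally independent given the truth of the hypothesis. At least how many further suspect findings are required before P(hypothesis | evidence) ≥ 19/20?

Prior odds = 0.0001/0.9999 = 1/9999.
Combined Bayes factor of the evidence already in hand = 4.5 × 3.5 × 1.4 = 22.05.
Odds after that evidence = (1/9999) × 22.05 = 49/22220.
Target odds = 0.95/0.05 = 19.
Need 8ⁿ ≥ 19 ÷ (49/22220) = 422180/49.
8⁴ = 4096 falls short of 422180/49 but 8⁵ = 32768 reaches it, so n = 5.

5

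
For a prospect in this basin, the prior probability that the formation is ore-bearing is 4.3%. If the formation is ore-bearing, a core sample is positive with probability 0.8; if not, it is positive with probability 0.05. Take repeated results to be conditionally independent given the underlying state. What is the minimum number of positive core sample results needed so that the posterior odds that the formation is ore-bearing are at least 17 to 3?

Prior odds: 0.043 ÷ 0.957 = 43/957.
Likelihood ratio of a positive = 0.8/0.05 = 16.
Target odds = 17/3.
Need (43/957) × 16ⁿ ≥ 17/3, i.e. 16ⁿ ≥ 5423/43.
16¹ = 16 falls short of 5423/43 but 16² = 256 reaches it, so n = 2.

2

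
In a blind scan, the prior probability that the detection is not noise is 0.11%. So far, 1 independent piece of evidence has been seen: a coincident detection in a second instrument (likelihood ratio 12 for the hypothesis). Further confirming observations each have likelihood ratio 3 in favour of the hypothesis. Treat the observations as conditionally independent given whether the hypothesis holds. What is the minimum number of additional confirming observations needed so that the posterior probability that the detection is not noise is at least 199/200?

Prior odds = 0.0011/0.9989 = 11/9989.
Bayes factor of the evidence already in hand = 12.
Odds after that evidence = (11/9989) × 12 = 132/9989.
Target odds = 0.995/0.005 = 199.
Need 3ⁿ ≥ 199 ÷ (132/9989) = 1987811/132.
3⁸ = 6561 falls short of 1987811/132 but 3⁹ = 19683 reaches it, so n = 9.

9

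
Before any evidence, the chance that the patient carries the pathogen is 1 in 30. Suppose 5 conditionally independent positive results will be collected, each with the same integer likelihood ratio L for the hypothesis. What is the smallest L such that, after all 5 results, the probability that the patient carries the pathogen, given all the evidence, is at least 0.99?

Prior odds = (1/30)/(29/30) = 1/29.
Target odds = 0.99/0.01 = 99.
Need L⁵ ≥ 99 ÷ (1/29) = 2871.
4⁵ = 1024 < 2871 ≤ 3125 = 5⁵, so L = 5.

5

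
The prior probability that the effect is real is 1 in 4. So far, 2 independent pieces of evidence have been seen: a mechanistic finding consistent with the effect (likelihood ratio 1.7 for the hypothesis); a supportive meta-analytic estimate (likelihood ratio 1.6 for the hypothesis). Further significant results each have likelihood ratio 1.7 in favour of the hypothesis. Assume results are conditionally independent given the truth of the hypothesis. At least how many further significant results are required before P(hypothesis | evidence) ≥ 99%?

9

Prior odds = 0.25/0.75 = 1/3.
Combined Bayes factor of the evidence already in hand = 1.7 × 1.6 = 2.72.
Odds after that evidence = (1/3) × 2.72 = 68/75.
Target odds = 0.99/0.01 = 99.
Need 1.7ⁿ ≥ 99 ÷ (68/75) = 7425/68.
1.7⁸ ≈69.7576 falls short of 7425/68 but 1.7⁹ ≈118.588 reaches it, so n = 9.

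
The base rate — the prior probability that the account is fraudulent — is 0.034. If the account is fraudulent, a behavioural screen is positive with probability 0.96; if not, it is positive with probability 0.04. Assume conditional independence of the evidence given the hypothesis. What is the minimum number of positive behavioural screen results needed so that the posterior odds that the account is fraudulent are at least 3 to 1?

2

Prior odds = 0.034/0.966 = 17/483.
Likelihood ratio of a positive = 0.96/0.04 = 24.
Target odds = 3.
Need (17/483) × 24ⁿ ≥ 3, i.e. 24ⁿ ≥ 1449/17.
24¹ = 24 falls short of 1449/17 but 24² = 576 reaches it, so n = 2.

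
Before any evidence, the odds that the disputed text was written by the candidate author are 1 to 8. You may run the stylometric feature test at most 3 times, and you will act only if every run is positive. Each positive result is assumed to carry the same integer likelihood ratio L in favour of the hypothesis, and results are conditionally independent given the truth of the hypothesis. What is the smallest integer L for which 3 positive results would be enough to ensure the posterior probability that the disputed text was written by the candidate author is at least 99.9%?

Prior odds = 0.125.
Target odds = 0.999/0.001 = 999.
Need L³ ≥ 999 ÷ 0.125 = 7992.
19³ = 6859 < 7992 ≤ 8000 = 20³, so L = 20.

20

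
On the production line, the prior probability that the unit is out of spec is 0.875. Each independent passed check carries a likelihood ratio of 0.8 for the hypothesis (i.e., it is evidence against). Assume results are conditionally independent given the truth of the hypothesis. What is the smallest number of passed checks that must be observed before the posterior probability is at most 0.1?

Prior odds: 0.875 ÷ 0.125 = 7.
Likelihood ratio per passed check = 0.8.
Target posterior odds = 0.1/0.9 = 1/9.
Require 0.8ⁿ ≤ 1/9 ÷ 7 = 1/63.
0.8¹⁸ ≈0.0180144 is still above 1/63 but 0.8¹⁹ ≈0.0144115 is at or below it, so n = 19.

19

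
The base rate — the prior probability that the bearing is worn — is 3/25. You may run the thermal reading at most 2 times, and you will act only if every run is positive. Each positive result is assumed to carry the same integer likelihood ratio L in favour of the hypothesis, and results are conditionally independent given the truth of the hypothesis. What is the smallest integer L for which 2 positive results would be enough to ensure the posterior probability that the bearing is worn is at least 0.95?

12

Prior odds = 0.12/0.88 = 3/22.
Target odds = 0.95/0.05 = 19.
Need L² ≥ 19 ÷ (3/22) = 418/3.
11² = 121 < 418/3 ≤ 144 = 12², so L = 12.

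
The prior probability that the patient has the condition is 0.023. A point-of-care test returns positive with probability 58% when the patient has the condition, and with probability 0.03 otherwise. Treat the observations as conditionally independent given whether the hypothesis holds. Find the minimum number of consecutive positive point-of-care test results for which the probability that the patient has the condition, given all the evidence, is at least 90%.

3

Prior odds: 0.023 ÷ 0.977 = 23/977.
Likelihood ratio of a positive result = 0.58/0.03 = 58/3.
Target posterior odds = 0.9/0.1 = 9.
Need (23/977) × (58/3)ⁿ ≥ 9, i.e. (58/3)ⁿ ≥ 8793/23.
(58/3)² = 3364/9 falls short of 8793/23 but (58/3)³ = 195112/27 reaches it, so n = 3.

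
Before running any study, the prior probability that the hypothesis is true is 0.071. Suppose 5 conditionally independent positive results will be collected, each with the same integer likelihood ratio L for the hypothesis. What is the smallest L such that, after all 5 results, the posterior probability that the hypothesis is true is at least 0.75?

3

Prior odds = 0.071/0.929 = 71/929.
Target odds = 0.75/0.25 = 3.
Need L⁵ ≥ 3 ÷ (71/929) = 2787/71.
2⁵ = 32 < 2787/71 ≤ 243 = 3⁵, so L = 3.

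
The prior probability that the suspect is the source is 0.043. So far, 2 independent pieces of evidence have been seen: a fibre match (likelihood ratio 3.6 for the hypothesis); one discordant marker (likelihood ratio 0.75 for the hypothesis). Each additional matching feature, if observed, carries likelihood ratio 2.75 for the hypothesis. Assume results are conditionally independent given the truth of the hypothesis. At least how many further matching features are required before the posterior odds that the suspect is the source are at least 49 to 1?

Prior odds = 0.043/0.957 = 43/957.
Combined Bayes factor of the evidence already in hand = 3.6 × 0.75 = 2.7.
Odds after that evidence = (43/957) × 2.7 = 387/3190.
Target odds = 49.
Need 2.75ⁿ ≥ 49 ÷ (387/3190) = 156310/387.
2.75⁵ = 161051/1024 falls short of 156310/387 but 2.75⁶ = 1771561/4096 reaches it, so n = 6.

6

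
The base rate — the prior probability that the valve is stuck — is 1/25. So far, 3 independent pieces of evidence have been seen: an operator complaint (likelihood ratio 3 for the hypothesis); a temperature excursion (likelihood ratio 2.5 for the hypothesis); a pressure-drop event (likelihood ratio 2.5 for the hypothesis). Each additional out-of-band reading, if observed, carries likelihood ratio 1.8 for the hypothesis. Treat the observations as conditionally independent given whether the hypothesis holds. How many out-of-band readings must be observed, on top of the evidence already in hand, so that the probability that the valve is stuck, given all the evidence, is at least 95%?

Prior odds = 0.04/0.96 = 1/24.
Combined Bayes factor of the evidence already in hand = 3 × 2.5 × 2.5 = 18.75.
Odds after that evidence = (1/24) × 18.75 = 0.78125.
Target odds = 0.95/0.05 = 19.
Need 1.8ⁿ ≥ 19 ÷ 0.78125 = 24.32.
1.8⁵ = 18.89568 falls short of 24.32 but 1.8⁶ = 531441/15625 reaches it, so n = 6.

6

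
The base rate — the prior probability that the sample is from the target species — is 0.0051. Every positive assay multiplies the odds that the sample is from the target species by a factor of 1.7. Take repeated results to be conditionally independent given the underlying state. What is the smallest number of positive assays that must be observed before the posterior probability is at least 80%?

13

Prior odds = 0.0051/0.9949 = 51/9949.
Likelihood ratio per positive assay = 1.7.
Target odds: 0.8 ÷ 0.2 = 4.
Need (51/9949) × 1.7ⁿ ≥ 4, i.e. 1.7ⁿ ≥ 39796/51.
1.7¹² ≈582.622 falls short of 39796/51 but 1.7¹³ ≈990.458 reaches it, so n = 13.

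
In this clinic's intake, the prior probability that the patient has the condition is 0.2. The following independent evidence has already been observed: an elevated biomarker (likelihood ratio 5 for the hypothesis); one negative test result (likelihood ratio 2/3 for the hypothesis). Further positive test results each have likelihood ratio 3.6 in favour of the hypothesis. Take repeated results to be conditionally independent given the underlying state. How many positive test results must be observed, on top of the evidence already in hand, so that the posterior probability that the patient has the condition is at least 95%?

Prior odds = 0.2/0.8 = 0.25.
Combined Bayes factor of the evidence already in hand = 5 × (2/3) = 10/3.
Odds after that evidence = 0.25 × 10/3 = 5/6.
Target odds = 0.95/0.05 = 19.
Need 3.6ⁿ ≥ 19 ÷ (5/6) = 22.8.
3.6² = 12.96 falls short of 22.8 but 3.6³ = 46.656 reaches it, so n = 3.

3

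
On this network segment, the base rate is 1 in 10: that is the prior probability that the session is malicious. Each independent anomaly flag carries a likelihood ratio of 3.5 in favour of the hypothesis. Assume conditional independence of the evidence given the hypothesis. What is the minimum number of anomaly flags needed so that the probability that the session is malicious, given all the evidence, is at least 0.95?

5

Prior odds = 0.1/0.9 = 1/9.
Likelihood ratio per anomaly flag = 3.5.
Target odds: 0.95 ÷ 0.05 = 19.
Need (1/9) × 3.5ⁿ ≥ 19, i.e. 3.5ⁿ ≥ 171.
3.5⁴ = 150.0625 falls short of 171 but 3.5⁵ = 525.21875 reaches it, so n = 5.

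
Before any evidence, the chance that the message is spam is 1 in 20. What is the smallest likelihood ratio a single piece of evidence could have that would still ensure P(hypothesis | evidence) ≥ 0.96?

Prior odds = 0.05/0.95 = 1/19.
Target odds = 0.96/0.04 = 24.
Required Bayes factor = 24 ÷ (1/19) = 456.

456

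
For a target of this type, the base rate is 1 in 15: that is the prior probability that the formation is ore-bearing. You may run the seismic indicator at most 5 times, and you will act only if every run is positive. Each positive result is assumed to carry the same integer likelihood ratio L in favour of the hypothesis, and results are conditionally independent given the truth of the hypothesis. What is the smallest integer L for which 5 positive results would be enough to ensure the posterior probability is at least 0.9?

Prior odds = (1/15)/(14/15) = 1/14.
Target odds = 0.9/0.1 = 9.
Need L⁵ ≥ 9 ÷ (1/14) = 126.
2⁵ = 32 < 126 ≤ 243 = 3⁵, so L = 3.

3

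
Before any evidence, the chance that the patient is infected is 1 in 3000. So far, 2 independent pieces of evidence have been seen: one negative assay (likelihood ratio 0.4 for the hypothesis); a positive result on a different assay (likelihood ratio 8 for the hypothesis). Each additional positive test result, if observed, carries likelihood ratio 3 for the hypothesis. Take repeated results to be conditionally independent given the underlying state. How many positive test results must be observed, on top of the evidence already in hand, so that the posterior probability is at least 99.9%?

Prior odds = (1/3000)/(2999/3000) = 1/2999.
Combined Bayes factor of the evidence already in hand = 0.4 × 8 = 3.2.
Odds after that evidence = (1/2999) × 3.2 = 16/14995.
Target odds = 0.999/0.001 = 999.
Need 3ⁿ ≥ 999 ÷ (16/14995) = 936250.3125.
3¹² = 531441 falls short of 936250.3125 but 3¹³ = 1594323 reaches it, so n = 13.

13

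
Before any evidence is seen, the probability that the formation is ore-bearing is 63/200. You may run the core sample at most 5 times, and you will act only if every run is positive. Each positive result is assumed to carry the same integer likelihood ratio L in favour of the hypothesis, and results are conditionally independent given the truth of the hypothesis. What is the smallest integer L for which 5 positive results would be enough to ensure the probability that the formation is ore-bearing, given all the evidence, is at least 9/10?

2

Prior odds = 0.315/0.685 = 63/137.
Target odds = 0.9/0.1 = 9.
Need L⁵ ≥ 9 ÷ (63/137) = 137/7.
1⁵ = 1 < 137/7 ≤ 32 = 2⁵, so L = 2.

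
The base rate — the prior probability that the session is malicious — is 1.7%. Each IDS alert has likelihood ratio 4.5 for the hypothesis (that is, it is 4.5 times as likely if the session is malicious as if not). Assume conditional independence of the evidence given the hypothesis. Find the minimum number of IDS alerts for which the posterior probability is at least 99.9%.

8

Prior odds: 0.017 ÷ 0.983 = 17/983.
Likelihood ratio per IDS alert = 4.5.
Target odds: 0.999 ÷ 0.001 = 999.
Need (17/983) × 4.5ⁿ ≥ 999, i.e. 4.5ⁿ ≥ 982017/17.
4.5⁷ = 4782969/128 falls short of 982017/17 but 4.5⁸ = 43046721/256 reaches it, so n = 8.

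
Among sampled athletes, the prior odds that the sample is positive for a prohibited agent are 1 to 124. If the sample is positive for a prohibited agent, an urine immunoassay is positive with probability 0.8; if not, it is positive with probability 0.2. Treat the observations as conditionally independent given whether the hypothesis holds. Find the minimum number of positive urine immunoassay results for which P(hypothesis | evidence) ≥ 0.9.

6

Prior odds = 1/124.
Likelihood ratio of a positive = 0.8/0.2 = 4.
Target posterior odds = 0.9/0.1 = 9.
Require 4ⁿ ≥ 9 ÷ (1/124) = 1116.
4⁵ = 1024 falls short of 1116 but 4⁶ = 4096 reaches it, so n = 6.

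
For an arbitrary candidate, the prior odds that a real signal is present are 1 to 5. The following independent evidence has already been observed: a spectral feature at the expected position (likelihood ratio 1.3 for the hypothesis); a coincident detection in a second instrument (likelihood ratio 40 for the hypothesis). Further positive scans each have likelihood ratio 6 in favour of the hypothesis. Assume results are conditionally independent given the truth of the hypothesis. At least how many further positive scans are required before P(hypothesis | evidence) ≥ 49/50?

1

Prior odds = 0.2.
Combined Bayes factor of the evidence already in hand = 1.3 × 40 = 52.
Odds after that evidence = 0.2 × 52 = 10.4.
Target odds = 0.98/0.02 = 49.
Need 6ⁿ ≥ 49 ÷ 10.4 = 245/52.
6¹ = 6, which meets the required 245/52; so n = 1.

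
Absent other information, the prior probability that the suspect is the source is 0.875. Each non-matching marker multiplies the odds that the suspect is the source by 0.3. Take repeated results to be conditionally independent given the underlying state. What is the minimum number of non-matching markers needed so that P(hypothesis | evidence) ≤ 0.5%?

Prior odds = 0.875/0.125 = 7.
Likelihood ratio per non-matching marker = 0.3.
Target posterior odds = 0.005/0.995 = 1/199.
Require 0.3ⁿ ≤ 1/199 ÷ 7 = 1/1393.
0.3⁶ = 729/1000000 is still above 1/1393 but 0.3⁷ = 2187/10000000 is at or below it, so n = 7.

7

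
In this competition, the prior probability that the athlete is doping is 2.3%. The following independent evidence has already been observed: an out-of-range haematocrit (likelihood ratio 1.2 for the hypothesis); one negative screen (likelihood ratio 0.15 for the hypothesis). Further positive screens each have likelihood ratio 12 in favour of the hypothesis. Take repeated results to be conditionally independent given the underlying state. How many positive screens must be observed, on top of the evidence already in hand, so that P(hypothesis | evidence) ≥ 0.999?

5

Prior odds = 0.023/0.977 = 23/977.
Combined Bayes factor of the evidence already in hand = 1.2 × 0.15 = 0.18.
Odds after that evidence = (23/977) × 0.18 = 207/48850.
Target odds = 0.999/0.001 = 999.
Need 12ⁿ ≥ 999 ÷ (207/48850) = 5422350/23.
12⁴ = 20736 falls short of 5422350/23 but 12⁵ = 248832 reaches it, so n = 5.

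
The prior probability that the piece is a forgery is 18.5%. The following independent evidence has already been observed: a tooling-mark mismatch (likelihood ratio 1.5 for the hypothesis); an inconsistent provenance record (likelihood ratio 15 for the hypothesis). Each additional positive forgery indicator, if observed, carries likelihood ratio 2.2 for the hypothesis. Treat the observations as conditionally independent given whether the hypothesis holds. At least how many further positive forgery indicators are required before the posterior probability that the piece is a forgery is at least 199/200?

Prior odds = 0.185/0.815 = 37/163.
Combined Bayes factor of the evidence already in hand = 1.5 × 15 = 22.5.
Odds after that evidence = (37/163) × 22.5 = 1665/326.
Target odds = 0.995/0.005 = 199.
Need 2.2ⁿ ≥ 199 ÷ (1665/326) = 64874/1665.
2.2⁴ = 23.4256 falls short of 64874/1665 but 2.2⁵ = 51.53632 reaches it, so n = 5.

5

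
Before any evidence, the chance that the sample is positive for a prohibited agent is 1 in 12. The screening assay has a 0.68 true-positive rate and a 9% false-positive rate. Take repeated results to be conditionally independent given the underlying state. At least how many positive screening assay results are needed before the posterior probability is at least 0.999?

5

Prior odds = (1/12)/(11/12) = 1/11.
Likelihood ratio of a positive result = 0.68/0.09 = 68/9.
Target posterior odds = 0.999/0.001 = 999.
Need (1/11) × (68/9)ⁿ ≥ 999, i.e. (68/9)ⁿ ≥ 10989.
(68/9)⁴ = 21381376/6561 falls short of 10989 but (68/9)⁵ ≈24622.5 reaches it, so n = 5.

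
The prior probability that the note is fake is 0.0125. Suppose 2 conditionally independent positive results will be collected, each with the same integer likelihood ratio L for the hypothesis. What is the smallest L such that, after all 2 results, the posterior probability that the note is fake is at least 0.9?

Prior odds = 0.0125/0.9875 = 1/79.
Target odds = 0.9/0.1 = 9.
Need L² ≥ 9 ÷ (1/79) = 711.
26² = 676 < 711 ≤ 729 = 27², so L = 27.

27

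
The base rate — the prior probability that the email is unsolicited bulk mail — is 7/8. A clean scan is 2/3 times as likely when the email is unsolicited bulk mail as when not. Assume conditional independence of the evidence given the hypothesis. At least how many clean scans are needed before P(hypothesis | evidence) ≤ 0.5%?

Prior odds = 0.875/0.125 = 7.
Likelihood ratio per clean scan = 2/3.
Target odds: 0.005 ÷ 0.995 = 1/199.
Need 7 × (2/3)ⁿ ≤ 1/199, i.e. (2/3)ⁿ ≤ 1/1393.
(2/3)¹⁷ = 131072/129140163 is still above 1/1393 but (2/3)¹⁸ = 262144/387420489 is at or below it, so n = 18.

18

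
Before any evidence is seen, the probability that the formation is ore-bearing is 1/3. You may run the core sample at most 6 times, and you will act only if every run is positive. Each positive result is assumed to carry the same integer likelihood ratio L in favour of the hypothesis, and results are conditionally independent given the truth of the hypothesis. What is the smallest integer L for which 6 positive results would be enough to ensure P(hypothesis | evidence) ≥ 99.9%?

4

Prior odds = (1/3)/(2/3) = 0.5.
Target odds = 0.999/0.001 = 999.
Need L⁶ ≥ 999 ÷ 0.5 = 1998.
3⁶ = 729 < 1998 ≤ 4096 = 4⁶, so L = 4.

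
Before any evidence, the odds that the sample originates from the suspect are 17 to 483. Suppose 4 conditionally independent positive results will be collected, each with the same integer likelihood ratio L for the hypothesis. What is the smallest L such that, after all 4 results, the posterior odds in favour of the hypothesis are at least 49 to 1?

7

Prior odds = 17/483.
Target odds = 49.
Need L⁴ ≥ 49 ÷ (17/483) = 23667/17.
6⁴ = 1296 < 23667/17 ≤ 2401 = 7⁴, so L = 7.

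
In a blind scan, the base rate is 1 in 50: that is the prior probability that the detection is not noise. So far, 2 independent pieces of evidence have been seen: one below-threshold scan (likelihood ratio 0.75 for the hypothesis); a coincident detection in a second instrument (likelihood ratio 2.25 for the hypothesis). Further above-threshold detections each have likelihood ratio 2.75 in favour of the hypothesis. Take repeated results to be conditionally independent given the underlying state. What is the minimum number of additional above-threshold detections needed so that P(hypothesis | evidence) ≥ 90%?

6

Prior odds = 0.02/0.98 = 1/49.
Combined Bayes factor of the evidence already in hand = 0.75 × 2.25 = 1.6875.
Odds after that evidence = (1/49) × 1.6875 = 27/784.
Target odds = 0.9/0.1 = 9.
Need 2.75ⁿ ≥ 9 ÷ (27/784) = 784/3.
2.75⁵ = 161051/1024 falls short of 784/3 but 2.75⁶ = 1771561/4096 reaches it, so n = 6.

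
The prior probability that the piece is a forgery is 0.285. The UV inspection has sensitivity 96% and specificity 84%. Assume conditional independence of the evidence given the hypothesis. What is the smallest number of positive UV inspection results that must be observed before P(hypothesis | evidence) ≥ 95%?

Prior odds = 0.285/0.715 = 57/143.
False-positive rate = 1 − 0.84 = 0.16; likelihood ratio of a positive = 0.96/0.16 = 6.
Target odds: 0.95 ÷ 0.05 = 19.
Need (57/143) × 6ⁿ ≥ 19, i.e. 6ⁿ ≥ 143/3.
6² = 36 falls short of 143/3 but 6³ = 216 reaches it, so n = 3.

3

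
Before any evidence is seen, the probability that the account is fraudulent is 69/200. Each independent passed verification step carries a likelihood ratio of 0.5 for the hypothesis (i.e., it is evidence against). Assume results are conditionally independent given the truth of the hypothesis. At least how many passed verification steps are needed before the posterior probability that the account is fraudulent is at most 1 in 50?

Prior odds = 0.345/0.655 = 69/131.
Likelihood ratio per passed verification step = 0.5.
Target odds: 0.02 ÷ 0.98 = 1/49.
Need (69/131) × 0.5ⁿ ≤ 1/49, i.e. 0.5ⁿ ≤ 131/3381.
0.5⁴ = 0.0625 is still above 131/3381 but 0.5⁵ = 0.03125 is at or below it, so n = 5.

5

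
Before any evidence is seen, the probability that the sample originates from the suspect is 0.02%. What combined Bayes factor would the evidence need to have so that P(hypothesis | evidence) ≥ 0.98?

Prior odds = 0.0002/0.9998 = 1/4999.
Target odds = 0.98/0.02 = 49.
Required Bayes factor = 49 ÷ (1/4999) = 244951.

244951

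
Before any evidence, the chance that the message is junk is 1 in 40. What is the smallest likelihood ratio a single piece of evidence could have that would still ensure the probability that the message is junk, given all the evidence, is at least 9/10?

Prior odds = 0.025/0.975 = 1/39.
Target odds = 0.9/0.1 = 9.
Required Bayes factor = 9 ÷ (1/39) = 351.

351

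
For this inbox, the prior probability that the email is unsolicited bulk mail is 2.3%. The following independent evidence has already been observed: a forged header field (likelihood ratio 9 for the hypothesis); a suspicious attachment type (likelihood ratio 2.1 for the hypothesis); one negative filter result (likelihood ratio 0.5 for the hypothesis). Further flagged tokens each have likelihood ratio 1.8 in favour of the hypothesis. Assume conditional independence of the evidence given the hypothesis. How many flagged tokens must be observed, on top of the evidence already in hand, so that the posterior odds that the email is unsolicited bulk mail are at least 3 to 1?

Prior odds = 0.023/0.977 = 23/977.
Combined Bayes factor of the evidence already in hand = 9 × 2.1 × 0.5 = 9.45.
Odds after that evidence = (23/977) × 9.45 = 4347/19540.
Target odds = 3.
Need 1.8ⁿ ≥ 3 ÷ (4347/19540) = 19540/1449.
1.8⁴ = 10.4976 falls short of 19540/1449 but 1.8⁵ = 18.89568 reaches it, so n = 5.

5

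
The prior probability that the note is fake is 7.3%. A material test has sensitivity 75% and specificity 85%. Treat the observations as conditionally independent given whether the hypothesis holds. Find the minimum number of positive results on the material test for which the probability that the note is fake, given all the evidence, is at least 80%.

Prior odds = 0.073/0.927 = 73/927.
False-positive rate = 1 − 0.85 = 0.15; likelihood ratio of a positive = 0.75/0.15 = 5.
Target odds: 0.8 ÷ 0.2 = 4.
Need (73/927) × 5ⁿ ≥ 4, i.e. 5ⁿ ≥ 3708/73.
5² = 25 falls short of 3708/73 but 5³ = 125 reaches it, so n = 3.

3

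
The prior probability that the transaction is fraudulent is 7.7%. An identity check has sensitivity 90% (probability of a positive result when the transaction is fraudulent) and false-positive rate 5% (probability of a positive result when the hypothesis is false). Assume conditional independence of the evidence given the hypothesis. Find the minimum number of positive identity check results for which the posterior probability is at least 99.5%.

3

Prior odds: 0.077 ÷ 0.923 = 77/923.
Likelihood ratio of a positive result = 0.9/0.05 = 18.
Target posterior odds = 0.995/0.005 = 199.
Require 18ⁿ ≥ 199 ÷ (77/923) = 183677/77.
18² = 324 falls short of 183677/77 but 18³ = 5832 reaches it, so n = 3.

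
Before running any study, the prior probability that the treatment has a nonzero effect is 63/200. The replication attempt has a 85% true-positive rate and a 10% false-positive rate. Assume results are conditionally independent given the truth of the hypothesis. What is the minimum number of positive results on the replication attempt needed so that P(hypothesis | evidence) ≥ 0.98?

3

Prior odds = 0.315/0.685 = 63/137.
Likelihood ratio of a positive result = 0.85/0.1 = 8.5.
Target posterior odds = 0.98/0.02 = 49.
Need (63/137) × 8.5ⁿ ≥ 49, i.e. 8.5ⁿ ≥ 959/9.
8.5² = 72.25 falls short of 959/9 but 8.5³ = 614.125 reaches it, so n = 3.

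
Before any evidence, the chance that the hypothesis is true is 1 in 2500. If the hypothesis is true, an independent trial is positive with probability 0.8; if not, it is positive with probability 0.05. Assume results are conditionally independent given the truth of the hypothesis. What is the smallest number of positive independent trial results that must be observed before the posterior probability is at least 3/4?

Prior odds: 0.0004 ÷ 0.9996 = 1/2499.
Likelihood ratio of a positive = 0.8/0.05 = 16.
Target posterior odds = 0.75/0.25 = 3.
Need (1/2499) × 16ⁿ ≥ 3, i.e. 16ⁿ ≥ 7497.
16³ = 4096 falls short of 7497 but 16⁴ = 65536 reaches it, so n = 4.

4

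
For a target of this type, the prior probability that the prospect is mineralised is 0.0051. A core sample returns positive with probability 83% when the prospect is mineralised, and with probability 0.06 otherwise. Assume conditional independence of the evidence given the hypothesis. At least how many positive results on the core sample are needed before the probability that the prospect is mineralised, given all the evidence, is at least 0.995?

5

Prior odds = 0.0051/0.9949 = 51/9949.
Likelihood ratio of a positive result = 0.83/0.06 = 83/6.
Target odds: 0.995 ÷ 0.005 = 199.
Require (83/6)ⁿ ≥ 199 ÷ (51/9949) = 1979851/51.
(83/6)⁴ = 47458321/1296 falls short of 1979851/51 but (83/6)⁵ ≈506564 reaches it, so n = 5.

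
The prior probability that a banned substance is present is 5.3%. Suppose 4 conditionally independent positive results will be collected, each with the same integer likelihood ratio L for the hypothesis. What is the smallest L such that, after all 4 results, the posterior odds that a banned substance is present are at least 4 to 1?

Prior odds = 0.053/0.947 = 53/947.
Target odds = 4.
Need L⁴ ≥ 4 ÷ (53/947) = 3788/53.
2⁴ = 16 < 3788/53 ≤ 81 = 3⁴, so L = 3.

3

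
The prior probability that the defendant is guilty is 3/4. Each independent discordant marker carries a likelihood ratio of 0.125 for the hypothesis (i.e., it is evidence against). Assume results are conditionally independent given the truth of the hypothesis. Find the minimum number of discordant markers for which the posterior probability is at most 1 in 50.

Prior odds: 0.75 ÷ 0.25 = 3.
Likelihood ratio per discordant marker = 0.125.
Target odds: 0.02 ÷ 0.98 = 1/49.
Need 3 × 0.125ⁿ ≤ 1/49, i.e. 0.125ⁿ ≤ 1/147.
0.125² = 0.015625 is still above 1/147 but 0.125³ = 0.001953125 is at or below it, so n = 3.

3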